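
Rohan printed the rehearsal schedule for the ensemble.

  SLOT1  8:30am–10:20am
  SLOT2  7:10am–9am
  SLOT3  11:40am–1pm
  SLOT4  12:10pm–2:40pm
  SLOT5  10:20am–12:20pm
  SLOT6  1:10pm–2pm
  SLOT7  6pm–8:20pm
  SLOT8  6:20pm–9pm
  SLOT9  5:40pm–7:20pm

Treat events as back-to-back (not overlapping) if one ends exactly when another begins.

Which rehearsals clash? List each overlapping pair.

SLOT1 & SLOT2, SLOT3 & SLOT4, SLOT3 & SLOT5, SLOT4 & SLOT5, SLOT4 & SLOT6, SLOT7 & SLOT8, SLOT7 & SLOT9, SLOT8 & SLOT9

Sorted by start: SLOT2, SLOT1, SLOT5, SLOT3, SLOT4, SLOT6, SLOT9, SLOT7, SLOT8.
SLOT1 starts before SLOT2 ends → SLOT2 and SLOT1 overlap.
SLOT5 starts after SLOT2 ends — done with SLOT2.
SLOT5 starts exactly when SLOT1 ends (back-to-back, no overlap) — done with SLOT1.
SLOT3 starts before SLOT5 ends → SLOT5 and SLOT3 overlap.
SLOT4 starts before SLOT5 ends → SLOT5 and SLOT4 overlap.
SLOT6 starts after SLOT5 ends — done with SLOT5.
SLOT4 starts before SLOT3 ends → SLOT3 and SLOT4 overlap.
SLOT6 starts after SLOT3 ends — done with SLOT3.
SLOT6 starts before SLOT4 ends → SLOT4 and SLOT6 overlap.
SLOT9 starts after SLOT4 ends — done with SLOT4.
SLOT9 starts after SLOT6 ends — done with SLOT6.
SLOT7 starts before SLOT9 ends → SLOT9 and SLOT7 overlap.
SLOT8 starts before SLOT9 ends → SLOT9 and SLOT8 overlap.
SLOT8 starts before SLOT7 ends → SLOT7 and SLOT8 overlap.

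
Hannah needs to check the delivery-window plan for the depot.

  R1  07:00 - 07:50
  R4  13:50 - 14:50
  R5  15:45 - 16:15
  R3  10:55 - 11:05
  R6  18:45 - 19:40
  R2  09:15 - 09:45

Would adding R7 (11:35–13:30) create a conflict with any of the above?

R1: ends 07:50 at or before R7 starts 11:35 → clear.
R2: ends 09:45 at or before R7 starts 11:35 → clear.
R3: ends 11:05 at or before R7 starts 11:35 → clear.
R4: starts 13:50 at or after R7 ends 13:30 → clear.
R5: starts 15:45 at or after R7 ends 13:30 → clear.
R6: starts 18:45 at or after R7 ends 13:30 → clear.

No — it doesn't clash with anything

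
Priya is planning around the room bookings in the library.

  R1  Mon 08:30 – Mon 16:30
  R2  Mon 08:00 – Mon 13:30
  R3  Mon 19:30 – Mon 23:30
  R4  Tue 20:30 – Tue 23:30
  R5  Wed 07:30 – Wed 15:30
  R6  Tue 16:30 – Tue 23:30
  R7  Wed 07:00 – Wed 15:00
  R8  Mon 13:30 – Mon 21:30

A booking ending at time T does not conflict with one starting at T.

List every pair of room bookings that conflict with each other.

R1 & R2, R1 & R8, R3 & R8, R4 & R6, R5 & R7

Sorted by start: R2, R1, R8, R3, R6, R4, R7, R5.
R1 starts before R2 ends → R2 and R1 overlap.
R8 starts exactly when R2 ends (back-to-back, no overlap); R2 is clear from here.
R8 starts before R1 ends → R1 and R8 overlap.
R3 starts after R1 ends; R1 is clear from here.
R3 starts before R8 ends → R8 and R3 overlap.
R6 starts after R8 ends; R8 is clear from here.
R6 starts after R3 ends; R3 is clear from here.
R4 starts before R6 ends → R6 and R4 overlap.
R7 starts after R6 ends; R6 is clear from here.
R7 starts after R4 ends; R4 is clear from here.
R5 starts before R7 ends → R7 and R5 overlap.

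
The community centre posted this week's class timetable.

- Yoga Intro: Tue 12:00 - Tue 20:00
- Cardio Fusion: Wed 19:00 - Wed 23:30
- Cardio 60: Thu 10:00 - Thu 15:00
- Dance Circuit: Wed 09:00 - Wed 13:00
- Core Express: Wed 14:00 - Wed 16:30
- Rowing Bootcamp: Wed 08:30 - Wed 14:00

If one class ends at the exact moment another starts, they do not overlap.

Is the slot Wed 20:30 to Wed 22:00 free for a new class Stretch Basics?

No — it overlaps Cardio Fusion

Yoga Intro: ends Tue 20:00 at or before Stretch Basics starts Wed 20:30 → clear.
Rowing Bootcamp: ends Wed 14:00 at or before Stretch Basics starts Wed 20:30 → clear.
Dance Circuit: ends Wed 13:00 at or before Stretch Basics starts Wed 20:30 → clear.
Core Express: ends Wed 16:30 at or before Stretch Basics starts Wed 20:30 → clear.
Cardio Fusion: starts Wed 19:00 before Stretch Basics ends Wed 22:00, and ends Wed 23:30 after Stretch Basics starts Wed 20:30 → overlap.
Cardio 60: starts Thu 10:00 at or after Stretch Basics ends Wed 22:00 → clear.
Stretch Basics overlaps Cardio Fusion.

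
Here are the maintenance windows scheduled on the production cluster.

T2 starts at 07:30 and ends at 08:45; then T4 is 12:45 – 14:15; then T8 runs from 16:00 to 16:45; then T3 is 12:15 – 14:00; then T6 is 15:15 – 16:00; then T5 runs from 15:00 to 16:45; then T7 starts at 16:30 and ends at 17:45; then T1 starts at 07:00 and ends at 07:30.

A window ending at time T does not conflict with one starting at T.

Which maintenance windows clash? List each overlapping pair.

T3 & T4, T5 & T6, T5 & T7, T5 & T8, T7 & T8

Sorted by start: T1, T2, T3, T4, T5, T6, T8, T7.
T2 starts exactly when T1 ends (back-to-back, no overlap), so nothing later overlaps T1 either.
T3 starts after T2 ends, so nothing later overlaps T2 either.
T4 starts before T3 ends → T3 and T4 overlap.
T5 starts after T3 ends, so nothing later overlaps T3 either.
T5 starts after T4 ends, so nothing later overlaps T4 either.
T6 starts before T5 ends → T5 and T6 overlap.
T8 starts before T5 ends → T5 and T8 overlap.
T7 starts before T5 ends → T5 and T7 overlap.
T8 starts exactly when T6 ends (back-to-back, no overlap), so nothing later overlaps T6 either.
T7 starts before T8 ends → T8 and T7 overlap.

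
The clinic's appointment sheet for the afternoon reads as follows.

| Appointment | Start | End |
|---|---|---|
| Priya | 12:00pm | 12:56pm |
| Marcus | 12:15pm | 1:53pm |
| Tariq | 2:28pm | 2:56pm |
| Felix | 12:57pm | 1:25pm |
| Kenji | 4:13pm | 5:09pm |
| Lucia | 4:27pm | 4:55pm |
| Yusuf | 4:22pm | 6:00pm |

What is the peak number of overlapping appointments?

Sort all start/end points and keep a running count:
12:00pm start Priya → 1
12:15pm start Marcus → 2
12:56pm end Priya → 1
12:57pm start Felix → 2
1:25pm end Felix → 1
1:53pm end Marcus → 0
2:28pm start Tariq → 1
2:56pm end Tariq → 0
4:13pm start Kenji → 1
4:22pm start Yusuf → 2
4:27pm start Lucia → 3
4:55pm end Lucia → 2
5:09pm end Kenji → 1
6:00pm end Yusuf → 0
Peak is 3, at 4:27pm (Kenji, Lucia, Yusuf).

3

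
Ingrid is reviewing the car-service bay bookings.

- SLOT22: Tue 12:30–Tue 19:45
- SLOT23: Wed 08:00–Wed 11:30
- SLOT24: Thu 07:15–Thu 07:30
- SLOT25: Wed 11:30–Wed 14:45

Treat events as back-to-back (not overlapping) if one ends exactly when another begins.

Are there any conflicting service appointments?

No

Check each pair: they overlap iff neither finishes before the other starts.
Sorted by start: SLOT22, SLOT23, SLOT25, SLOT24.
SLOT23 starts after SLOT22 ends, so nothing later overlaps SLOT22 either.
SLOT25 starts exactly when SLOT23 ends (back-to-back, no overlap), so nothing later overlaps SLOT23 either.
SLOT24 starts after SLOT25 ends.
Every pair is clear; the schedule has no overlaps.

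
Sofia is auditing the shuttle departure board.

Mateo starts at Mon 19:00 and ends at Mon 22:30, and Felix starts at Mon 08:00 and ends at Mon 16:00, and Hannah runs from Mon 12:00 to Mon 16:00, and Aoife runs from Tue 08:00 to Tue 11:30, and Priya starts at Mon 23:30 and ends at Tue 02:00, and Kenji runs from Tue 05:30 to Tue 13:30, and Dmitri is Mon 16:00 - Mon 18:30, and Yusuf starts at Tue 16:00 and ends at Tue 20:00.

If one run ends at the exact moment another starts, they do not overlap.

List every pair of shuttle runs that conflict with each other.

Sorted by start: Felix, Hannah, Dmitri, Mateo, Priya, Kenji, Aoife, Yusuf.
Hannah starts before Felix ends → Felix and Hannah overlap.
Dmitri starts exactly when Felix ends (back-to-back, no overlap), so Felix has no further overlaps.
Dmitri starts exactly when Hannah ends (back-to-back, no overlap), so Hannah has no further overlaps.
Mateo starts after Dmitri ends, so Dmitri has no further overlaps.
Priya starts after Mateo ends, so Mateo has no further overlaps.
Kenji starts after Priya ends, so Priya has no further overlaps.
Aoife starts before Kenji ends → Kenji and Aoife overlap.
Yusuf starts after Kenji ends.
Yusuf starts after Aoife ends.

Aoife & Kenji, Felix & Hannah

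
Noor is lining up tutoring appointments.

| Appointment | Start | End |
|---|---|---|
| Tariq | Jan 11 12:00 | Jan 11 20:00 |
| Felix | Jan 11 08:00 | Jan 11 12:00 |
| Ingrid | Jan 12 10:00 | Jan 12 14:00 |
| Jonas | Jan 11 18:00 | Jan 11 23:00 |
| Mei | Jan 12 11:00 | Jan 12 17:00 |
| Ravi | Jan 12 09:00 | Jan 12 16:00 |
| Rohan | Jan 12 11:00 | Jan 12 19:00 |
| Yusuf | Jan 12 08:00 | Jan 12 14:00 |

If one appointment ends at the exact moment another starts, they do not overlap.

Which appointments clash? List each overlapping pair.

Sorted by start: Felix, Tariq, Jonas, Yusuf, Ravi, Ingrid, Mei, Rohan.
Tariq starts exactly when Felix ends (back-to-back, no overlap), so nothing later overlaps Felix either.
Jonas starts before Tariq ends → Tariq and Jonas overlap.
Yusuf starts after Tariq ends, so nothing later overlaps Tariq either.
Yusuf starts after Jonas ends, so nothing later overlaps Jonas either.
Ravi starts before Yusuf ends → Yusuf and Ravi overlap.
Ingrid starts before Yusuf ends → Yusuf and Ingrid overlap.
Mei starts before Yusuf ends → Yusuf and Mei overlap.
Rohan starts before Yusuf ends → Yusuf and Rohan overlap.
Ingrid starts before Ravi ends → Ravi and Ingrid overlap.
Mei starts before Ravi ends → Ravi and Mei overlap.
Rohan starts before Ravi ends → Ravi and Rohan overlap.
Mei starts before Ingrid ends → Ingrid and Mei overlap.
Rohan starts before Ingrid ends → Ingrid and Rohan overlap.
Rohan starts before Mei ends → Mei and Rohan overlap.

Ingrid & Mei, Ingrid & Ravi, Ingrid & Rohan, Ingrid & Yusuf, Jonas & Tariq, Mei & Ravi, Mei & Rohan, Mei & Yusuf, Ravi & Rohan, Ravi & Yusuf, Rohan & Yusuf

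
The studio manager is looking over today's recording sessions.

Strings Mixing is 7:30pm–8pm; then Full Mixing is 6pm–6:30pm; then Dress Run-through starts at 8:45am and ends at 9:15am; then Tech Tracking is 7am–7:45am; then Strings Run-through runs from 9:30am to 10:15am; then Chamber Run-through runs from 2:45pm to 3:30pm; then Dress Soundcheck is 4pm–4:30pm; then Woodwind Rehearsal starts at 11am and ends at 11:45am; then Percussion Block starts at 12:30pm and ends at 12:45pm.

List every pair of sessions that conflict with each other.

Sorted by start: Tech Tracking, Dress Run-through, Strings Run-through, Woodwind Rehearsal, Percussion Block, Chamber Run-through, Dress Soundcheck, Full Mixing, Strings Mixing.
Dress Run-through starts after Tech Tracking ends — done with Tech Tracking.
Strings Run-through starts after Dress Run-through ends — done with Dress Run-through.
Woodwind Rehearsal starts after Strings Run-through ends — done with Strings Run-through.
Percussion Block starts after Woodwind Rehearsal ends — done with Woodwind Rehearsal.
Chamber Run-through starts after Percussion Block ends — done with Percussion Block.
Dress Soundcheck starts after Chamber Run-through ends — done with Chamber Run-through.
Full Mixing starts after Dress Soundcheck ends — done with Dress Soundcheck.
Strings Mixing starts after Full Mixing ends.

no conflicts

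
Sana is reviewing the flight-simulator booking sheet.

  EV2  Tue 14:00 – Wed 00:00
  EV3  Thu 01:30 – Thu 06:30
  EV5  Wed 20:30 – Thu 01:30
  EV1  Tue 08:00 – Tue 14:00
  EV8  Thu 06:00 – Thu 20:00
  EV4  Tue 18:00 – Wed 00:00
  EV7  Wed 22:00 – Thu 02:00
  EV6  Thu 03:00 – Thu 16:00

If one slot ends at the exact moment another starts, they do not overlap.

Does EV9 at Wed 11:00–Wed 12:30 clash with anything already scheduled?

EV1: ends Tue 14:00 at or before EV9 starts Wed 11:00 → clear.
EV2: ends Wed 00:00 at or before EV9 starts Wed 11:00 → clear.
EV4: ends Wed 00:00 at or before EV9 starts Wed 11:00 → clear.
EV5: starts Wed 20:30 at or after EV9 ends Wed 12:30 → clear.
EV7: starts Wed 22:00 at or after EV9 ends Wed 12:30 → clear.
EV3: starts Thu 01:30 at or after EV9 ends Wed 12:30 → clear.
EV6: starts Thu 03:00 at or after EV9 ends Wed 12:30 → clear.
EV8: starts Thu 06:00 at or after EV9 ends Wed 12:30 → clear.

No — it doesn't clash with anything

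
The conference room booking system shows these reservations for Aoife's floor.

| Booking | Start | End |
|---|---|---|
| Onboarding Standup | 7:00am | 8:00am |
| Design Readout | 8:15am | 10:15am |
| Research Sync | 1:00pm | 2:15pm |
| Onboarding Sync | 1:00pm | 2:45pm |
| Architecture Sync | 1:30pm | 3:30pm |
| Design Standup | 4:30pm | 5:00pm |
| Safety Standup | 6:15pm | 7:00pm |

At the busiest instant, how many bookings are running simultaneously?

Walk through starts and ends in time order (an end at T is processed before a start at T):
7:00am start Onboarding Standup → 1
8:00am end Onboarding Standup → 0
8:15am start Design Readout → 1
10:15am end Design Readout → 0
1:00pm start Onboarding Sync → 1
1:00pm start Research Sync → 2
1:30pm start Architecture Sync → 3
2:15pm end Research Sync → 2
2:45pm end Onboarding Sync → 1
3:30pm end Architecture Sync → 0
4:30pm start Design Standup → 1
5:00pm end Design Standup → 0
6:15pm start Safety Standup → 1
7:00pm end Safety Standup → 0
Peak is 3, at 1:30pm (Architecture Sync, Onboarding Sync, Research Sync).

3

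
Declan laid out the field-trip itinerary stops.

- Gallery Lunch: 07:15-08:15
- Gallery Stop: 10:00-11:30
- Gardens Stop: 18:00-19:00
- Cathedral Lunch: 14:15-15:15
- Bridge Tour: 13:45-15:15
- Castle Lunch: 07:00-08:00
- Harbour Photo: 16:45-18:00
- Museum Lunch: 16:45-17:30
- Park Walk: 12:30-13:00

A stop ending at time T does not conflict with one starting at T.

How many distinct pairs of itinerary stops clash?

Two intervals overlap when each starts before the other ends.
Sorted by start: Castle Lunch, Gallery Lunch, Gallery Stop, Park Walk, Bridge Tour, Cathedral Lunch, Harbour Photo, Museum Lunch, Gardens Stop.
Gallery Lunch starts before Castle Lunch ends → Castle Lunch and Gallery Lunch overlap.
Gallery Stop starts after Castle Lunch ends; Castle Lunch is clear from here.
Gallery Stop starts after Gallery Lunch ends; Gallery Lunch is clear from here.
Park Walk starts after Gallery Stop ends; Gallery Stop is clear from here.
Bridge Tour starts after Park Walk ends; Park Walk is clear from here.
Cathedral Lunch starts before Bridge Tour ends → Bridge Tour and Cathedral Lunch overlap.
Harbour Photo starts after Bridge Tour ends; Bridge Tour is clear from here.
Harbour Photo starts after Cathedral Lunch ends; Cathedral Lunch is clear from here.
Museum Lunch starts before Harbour Photo ends → Harbour Photo and Museum Lunch overlap.
Gardens Stop starts exactly when Harbour Photo ends (back-to-back, no overlap).
Gardens Stop starts after Museum Lunch ends.
Overlapping pairs: Bridge Tour & Cathedral Lunch, Castle Lunch & Gallery Lunch, Harbour Photo & Museum Lunch — 3 in total.

3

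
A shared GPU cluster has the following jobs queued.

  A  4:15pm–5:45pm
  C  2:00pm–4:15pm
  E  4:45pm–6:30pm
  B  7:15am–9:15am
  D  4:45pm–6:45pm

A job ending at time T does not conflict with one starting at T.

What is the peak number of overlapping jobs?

Walk through starts and ends in time order (an end at T is processed before a start at T):
7:15am start B → 1
9:15am end B → 0
2:00pm start C → 1
4:15pm end C → 0
4:15pm start A → 1
4:45pm start D → 2
4:45pm start E → 3
5:45pm end A → 2
6:30pm end E → 1
6:45pm end D → 0
Peak is 3, at 4:45pm (A, D, E).

3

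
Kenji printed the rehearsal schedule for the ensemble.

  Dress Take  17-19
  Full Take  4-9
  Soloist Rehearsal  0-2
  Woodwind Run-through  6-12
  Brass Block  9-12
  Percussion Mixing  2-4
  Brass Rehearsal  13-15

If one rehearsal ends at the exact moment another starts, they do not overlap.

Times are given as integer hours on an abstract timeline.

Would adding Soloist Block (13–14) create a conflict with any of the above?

Soloist Rehearsal: ends 2 at or before Soloist Block starts 13 → clear.
Percussion Mixing: ends 4 at or before Soloist Block starts 13 → clear.
Full Take: ends 9 at or before Soloist Block starts 13 → clear.
Woodwind Run-through: ends 12 at or before Soloist Block starts 13 → clear.
Brass Block: ends 12 at or before Soloist Block starts 13 → clear.
Brass Rehearsal: starts 13 before Soloist Block ends 14, and ends 15 after Soloist Block starts 13 → overlap.
Dress Take: starts 17 at or after Soloist Block ends 14 → clear.
Soloist Block overlaps Brass Rehearsal.

Yes — it overlaps Brass Rehearsal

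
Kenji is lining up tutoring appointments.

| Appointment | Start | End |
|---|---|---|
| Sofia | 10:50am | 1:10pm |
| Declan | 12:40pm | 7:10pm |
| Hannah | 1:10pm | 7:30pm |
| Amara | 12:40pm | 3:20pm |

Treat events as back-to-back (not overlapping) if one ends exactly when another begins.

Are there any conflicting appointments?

Sorted by start: Sofia, Declan, Amara, Hannah.
Declan starts before Sofia ends → Sofia and Declan overlap.
That's a conflict, so the schedule is not conflict-free.

Yes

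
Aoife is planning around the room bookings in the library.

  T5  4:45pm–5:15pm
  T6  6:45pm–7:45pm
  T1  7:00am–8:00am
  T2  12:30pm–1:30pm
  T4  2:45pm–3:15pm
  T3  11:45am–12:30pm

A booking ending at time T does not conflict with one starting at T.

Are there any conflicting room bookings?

Check each pair: they overlap iff neither finishes before the other starts.
Sorted by start: T1, T3, T2, T4, T5, T6.
T3 starts after T1 ends, so T1 has no further overlaps.
T2 starts exactly when T3 ends (back-to-back, no overlap), so T3 has no further overlaps.
T4 starts after T2 ends, so T2 has no further overlaps.
T5 starts after T4 ends, so T4 has no further overlaps.
T6 starts after T5 ends.
Every pair is clear; the schedule has no overlaps.

No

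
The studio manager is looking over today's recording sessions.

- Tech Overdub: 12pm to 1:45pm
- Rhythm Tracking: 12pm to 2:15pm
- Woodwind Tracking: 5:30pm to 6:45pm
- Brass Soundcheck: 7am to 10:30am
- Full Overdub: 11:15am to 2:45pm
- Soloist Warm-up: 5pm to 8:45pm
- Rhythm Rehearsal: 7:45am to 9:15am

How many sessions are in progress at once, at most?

Sort all start/end points and keep a running count:
7am start Brass Soundcheck → 1
7:45am start Rhythm Rehearsal → 2
9:15am end Rhythm Rehearsal → 1
10:30am end Brass Soundcheck → 0
11:15am start Full Overdub → 1
12pm start Rhythm Tracking → 2
12pm start Tech Overdub → 3
1:45pm end Tech Overdub → 2
2:15pm end Rhythm Tracking → 1
2:45pm end Full Overdub → 0
5pm start Soloist Warm-up → 1
5:30pm start Woodwind Tracking → 2
6:45pm end Woodwind Tracking → 1
8:45pm end Soloist Warm-up → 0
Peak is 3, at 12pm (Full Overdub, Rhythm Tracking, Tech Overdub).

3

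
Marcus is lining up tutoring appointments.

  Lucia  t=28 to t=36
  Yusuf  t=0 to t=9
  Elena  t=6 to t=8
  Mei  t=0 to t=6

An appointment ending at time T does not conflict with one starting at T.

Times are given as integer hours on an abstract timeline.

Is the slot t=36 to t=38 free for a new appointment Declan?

Yes — the slot is free

Yusuf: ends t=9 at or before Declan starts t=36 → clear.
Mei: ends t=6 at or before Declan starts t=36 → clear.
Elena: ends t=8 at or before Declan starts t=36 → clear.
Lucia: ends t=36 at or before Declan starts t=36 → clear.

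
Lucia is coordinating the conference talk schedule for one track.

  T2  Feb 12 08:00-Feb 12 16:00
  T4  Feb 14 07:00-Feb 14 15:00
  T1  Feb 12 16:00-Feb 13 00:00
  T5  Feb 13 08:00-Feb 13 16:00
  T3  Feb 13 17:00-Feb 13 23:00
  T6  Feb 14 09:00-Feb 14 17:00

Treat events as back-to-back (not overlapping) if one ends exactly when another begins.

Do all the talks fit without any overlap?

No

Sorted by start: T2, T1, T5, T3, T4, T6.
T1 starts exactly when T2 ends (back-to-back, no overlap), so T2 has no further overlaps.
T5 starts after T1 ends, so T1 has no further overlaps.
T3 starts after T5 ends, so T5 has no further overlaps.
T4 starts after T3 ends, so T3 has no further overlaps.
T6 starts before T4 ends → T4 and T6 overlap.
That's a conflict, so the schedule is not conflict-free.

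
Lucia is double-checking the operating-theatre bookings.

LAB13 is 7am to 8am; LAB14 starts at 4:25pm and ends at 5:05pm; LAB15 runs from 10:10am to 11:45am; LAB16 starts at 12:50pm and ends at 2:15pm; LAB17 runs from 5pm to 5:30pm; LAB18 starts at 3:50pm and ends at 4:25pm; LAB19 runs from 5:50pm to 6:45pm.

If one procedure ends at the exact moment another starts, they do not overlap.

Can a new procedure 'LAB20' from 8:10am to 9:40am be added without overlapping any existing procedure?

Yes — the slot is free

LAB13: ends 8am at or before LAB20 starts 8:10am → clear.
LAB15: starts 10:10am at or after LAB20 ends 9:40am → clear.
LAB16: starts 12:50pm at or after LAB20 ends 9:40am → clear.
LAB18: starts 3:50pm at or after LAB20 ends 9:40am → clear.
LAB14: starts 4:25pm at or after LAB20 ends 9:40am → clear.
LAB17: starts 5pm at or after LAB20 ends 9:40am → clear.
LAB19: starts 5:50pm at or after LAB20 ends 9:40am → clear.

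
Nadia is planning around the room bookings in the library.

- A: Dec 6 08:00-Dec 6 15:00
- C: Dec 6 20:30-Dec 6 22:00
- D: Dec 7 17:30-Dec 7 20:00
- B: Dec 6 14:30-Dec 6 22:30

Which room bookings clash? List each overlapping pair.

Sorted by start: A, B, C, D.
B starts before A ends → A and B overlap.
C starts after A ends — done with A.
C starts before B ends → B and C overlap.
D starts after B ends.
D starts after C ends.

A & B, B & C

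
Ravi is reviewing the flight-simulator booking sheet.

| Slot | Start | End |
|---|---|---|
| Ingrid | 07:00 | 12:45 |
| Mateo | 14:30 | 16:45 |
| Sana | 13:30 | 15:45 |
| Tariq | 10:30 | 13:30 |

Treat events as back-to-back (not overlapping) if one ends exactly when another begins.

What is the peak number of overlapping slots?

2

Walk through starts and ends in time order (an end at T is processed before a start at T):
07:00 start Ingrid → 1
10:30 start Tariq → 2
12:45 end Ingrid → 1
13:30 end Tariq → 0
13:30 start Sana → 1
14:30 start Mateo → 2
15:45 end Sana → 1
16:45 end Mateo → 0
Peak is 2, at 10:30 (Ingrid, Tariq).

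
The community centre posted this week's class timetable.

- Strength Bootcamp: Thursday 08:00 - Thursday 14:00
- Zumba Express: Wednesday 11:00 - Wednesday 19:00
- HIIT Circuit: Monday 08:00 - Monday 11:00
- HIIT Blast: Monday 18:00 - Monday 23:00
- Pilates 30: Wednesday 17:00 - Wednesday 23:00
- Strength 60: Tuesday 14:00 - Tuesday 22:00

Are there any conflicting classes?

Yes

Sorted by start: HIIT Circuit, HIIT Blast, Strength 60, Zumba Express, Pilates 30, Strength Bootcamp.
HIIT Blast starts after HIIT Circuit ends — done with HIIT Circuit.
Strength 60 starts after HIIT Blast ends — done with HIIT Blast.
Zumba Express starts after Strength 60 ends — done with Strength 60.
Pilates 30 starts before Zumba Express ends → Zumba Express and Pilates 30 overlap.
That's a conflict, so the schedule is not conflict-free.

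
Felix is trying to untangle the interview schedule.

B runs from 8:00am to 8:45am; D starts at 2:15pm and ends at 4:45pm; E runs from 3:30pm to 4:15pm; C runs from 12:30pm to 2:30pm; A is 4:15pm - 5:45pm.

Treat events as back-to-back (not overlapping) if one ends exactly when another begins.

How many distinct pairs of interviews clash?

Sorted by start: B, C, D, E, A.
C starts after B ends; B is clear from here.
D starts before C ends → C and D overlap.
E starts after C ends; C is clear from here.
E starts before D ends → D and E overlap.
A starts before D ends → D and A overlap.
A starts exactly when E ends (back-to-back, no overlap).
Overlapping pairs: A & D, C & D, D & E — 3 in total.

3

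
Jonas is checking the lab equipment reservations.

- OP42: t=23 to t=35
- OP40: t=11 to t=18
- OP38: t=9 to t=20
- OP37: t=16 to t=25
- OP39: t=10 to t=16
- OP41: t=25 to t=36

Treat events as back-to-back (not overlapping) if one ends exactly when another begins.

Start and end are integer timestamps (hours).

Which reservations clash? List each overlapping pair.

OP37 & OP38, OP37 & OP40, OP37 & OP42, OP38 & OP39, OP38 & OP40, OP39 & OP40, OP41 & OP42

Sorted by start: OP38, OP39, OP40, OP37, OP42, OP41.
OP39 starts before OP38 ends → OP38 and OP39 overlap.
OP40 starts before OP38 ends → OP38 and OP40 overlap.
OP37 starts before OP38 ends → OP38 and OP37 overlap.
OP42 starts after OP38 ends — done with OP38.
OP40 starts before OP39 ends → OP39 and OP40 overlap.
OP37 starts exactly when OP39 ends (back-to-back, no overlap) — done with OP39.
OP37 starts before OP40 ends → OP40 and OP37 overlap.
OP42 starts after OP40 ends — done with OP40.
OP42 starts before OP37 ends → OP37 and OP42 overlap.
OP41 starts exactly when OP37 ends (back-to-back, no overlap).
OP41 starts before OP42 ends → OP42 and OP41 overlap.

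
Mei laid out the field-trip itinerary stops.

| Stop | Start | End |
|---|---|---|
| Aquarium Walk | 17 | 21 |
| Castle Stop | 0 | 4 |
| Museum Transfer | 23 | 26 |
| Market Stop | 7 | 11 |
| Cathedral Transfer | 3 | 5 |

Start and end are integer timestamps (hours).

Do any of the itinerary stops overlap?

Check each pair: they overlap iff neither finishes before the other starts.
Sorted by start: Castle Stop, Cathedral Transfer, Market Stop, Aquarium Walk, Museum Transfer.
Cathedral Transfer starts before Castle Stop ends → Castle Stop and Cathedral Transfer overlap.
That's a conflict, so the schedule is not conflict-free.

Yes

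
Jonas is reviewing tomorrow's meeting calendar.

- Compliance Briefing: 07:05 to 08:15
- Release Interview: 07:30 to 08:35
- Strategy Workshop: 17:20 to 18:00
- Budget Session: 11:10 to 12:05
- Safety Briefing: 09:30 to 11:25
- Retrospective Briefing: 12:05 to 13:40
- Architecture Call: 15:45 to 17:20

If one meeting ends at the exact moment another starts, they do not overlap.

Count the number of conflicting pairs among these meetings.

2

Sorted by start: Compliance Briefing, Release Interview, Safety Briefing, Budget Session, Retrospective Briefing, Architecture Call, Strategy Workshop.
Release Interview starts before Compliance Briefing ends → Compliance Briefing and Release Interview overlap.
Safety Briefing starts after Compliance Briefing ends — done with Compliance Briefing.
Safety Briefing starts after Release Interview ends — done with Release Interview.
Budget Session starts before Safety Briefing ends → Safety Briefing and Budget Session overlap.
Retrospective Briefing starts after Safety Briefing ends — done with Safety Briefing.
Retrospective Briefing starts exactly when Budget Session ends (back-to-back, no overlap) — done with Budget Session.
Architecture Call starts after Retrospective Briefing ends — done with Retrospective Briefing.
Strategy Workshop starts exactly when Architecture Call ends (back-to-back, no overlap).
Overlapping pairs: Budget Session & Safety Briefing, Compliance Briefing & Release Interview — 2 in total.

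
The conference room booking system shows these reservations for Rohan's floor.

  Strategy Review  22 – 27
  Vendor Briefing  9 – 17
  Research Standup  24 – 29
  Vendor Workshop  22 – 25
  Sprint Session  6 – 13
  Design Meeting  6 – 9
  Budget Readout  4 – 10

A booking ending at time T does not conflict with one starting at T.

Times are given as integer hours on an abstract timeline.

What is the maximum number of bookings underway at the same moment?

3

Walk through starts and ends in time order (an end at T is processed before a start at T):
4 start Budget Readout → 1
6 start Design Meeting → 2
6 start Sprint Session → 3
9 end Design Meeting → 2
9 start Vendor Briefing → 3
10 end Budget Readout → 2
13 end Sprint Session → 1
17 end Vendor Briefing → 0
22 start Strategy Review → 1
22 start Vendor Workshop → 2
24 start Research Standup → 3
25 end Vendor Workshop → 2
27 end Strategy Review → 1
29 end Research Standup → 0
Peak is 3, at 6 (Budget Readout, Design Meeting, Sprint Session).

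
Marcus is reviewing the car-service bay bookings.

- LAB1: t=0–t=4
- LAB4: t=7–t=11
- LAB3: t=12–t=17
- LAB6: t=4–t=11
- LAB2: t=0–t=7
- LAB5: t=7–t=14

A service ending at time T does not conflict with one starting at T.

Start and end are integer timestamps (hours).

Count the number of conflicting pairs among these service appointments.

Sorted by start: LAB1, LAB2, LAB6, LAB4, LAB5, LAB3.
LAB2 starts before LAB1 ends → LAB1 and LAB2 overlap.
LAB6 starts exactly when LAB1 ends (back-to-back, no overlap), so LAB1 has no further overlaps.
LAB6 starts before LAB2 ends → LAB2 and LAB6 overlap.
LAB4 starts exactly when LAB2 ends (back-to-back, no overlap), so LAB2 has no further overlaps.
LAB4 starts before LAB6 ends → LAB6 and LAB4 overlap.
LAB5 starts before LAB6 ends → LAB6 and LAB5 overlap.
LAB3 starts after LAB6 ends.
LAB5 starts before LAB4 ends → LAB4 and LAB5 overlap.
LAB3 starts after LAB4 ends.
LAB3 starts before LAB5 ends → LAB5 and LAB3 overlap.
Overlapping pairs: LAB1 & LAB2, LAB2 & LAB6, LAB3 & LAB5, LAB4 & LAB5, LAB4 & LAB6, LAB5 & LAB6 — 6 in total.

6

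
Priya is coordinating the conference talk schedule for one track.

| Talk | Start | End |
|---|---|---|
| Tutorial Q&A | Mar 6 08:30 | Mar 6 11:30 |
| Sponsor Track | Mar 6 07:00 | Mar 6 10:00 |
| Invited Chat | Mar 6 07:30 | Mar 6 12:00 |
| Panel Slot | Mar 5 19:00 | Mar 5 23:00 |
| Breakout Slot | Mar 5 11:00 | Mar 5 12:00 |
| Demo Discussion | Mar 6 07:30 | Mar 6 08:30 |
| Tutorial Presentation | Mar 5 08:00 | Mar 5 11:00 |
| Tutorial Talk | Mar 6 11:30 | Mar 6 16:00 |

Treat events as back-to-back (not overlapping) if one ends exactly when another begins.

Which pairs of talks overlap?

Sorted by start: Tutorial Presentation, Breakout Slot, Panel Slot, Sponsor Track, Invited Chat, Demo Discussion, Tutorial Q&A, Tutorial Talk.
Breakout Slot starts exactly when Tutorial Presentation ends (back-to-back, no overlap) — done with Tutorial Presentation.
Panel Slot starts after Breakout Slot ends — done with Breakout Slot.
Sponsor Track starts after Panel Slot ends — done with Panel Slot.
Invited Chat starts before Sponsor Track ends → Sponsor Track and Invited Chat overlap.
Demo Discussion starts before Sponsor Track ends → Sponsor Track and Demo Discussion overlap.
Tutorial Q&A starts before Sponsor Track ends → Sponsor Track and Tutorial Q&A overlap.
Tutorial Talk starts after Sponsor Track ends.
Demo Discussion starts before Invited Chat ends → Invited Chat and Demo Discussion overlap.
Tutorial Q&A starts before Invited Chat ends → Invited Chat and Tutorial Q&A overlap.
Tutorial Talk starts before Invited Chat ends → Invited Chat and Tutorial Talk overlap.
Tutorial Q&A starts exactly when Demo Discussion ends (back-to-back, no overlap) — done with Demo Discussion.
Tutorial Talk starts exactly when Tutorial Q&A ends (back-to-back, no overlap).

Demo Discussion & Invited Chat, Demo Discussion & Sponsor Track, Invited Chat & Sponsor Track, Invited Chat & Tutorial Q&A, Invited Chat & Tutorial Talk, Sponsor Track & Tutorial Q&A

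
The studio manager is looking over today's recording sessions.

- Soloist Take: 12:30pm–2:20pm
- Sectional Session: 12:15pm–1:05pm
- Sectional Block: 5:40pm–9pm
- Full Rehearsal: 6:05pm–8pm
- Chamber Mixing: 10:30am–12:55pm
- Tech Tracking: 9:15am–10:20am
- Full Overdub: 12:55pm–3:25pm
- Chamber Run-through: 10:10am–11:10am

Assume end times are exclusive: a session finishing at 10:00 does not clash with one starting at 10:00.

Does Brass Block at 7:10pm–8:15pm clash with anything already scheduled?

Yes — it overlaps Full Rehearsal, Sectional Block

Tech Tracking: ends 10:20am at or before Brass Block starts 7:10pm → clear.
Chamber Run-through: ends 11:10am at or before Brass Block starts 7:10pm → clear.
Chamber Mixing: ends 12:55pm at or before Brass Block starts 7:10pm → clear.
Sectional Session: ends 1:05pm at or before Brass Block starts 7:10pm → clear.
Soloist Take: ends 2:20pm at or before Brass Block starts 7:10pm → clear.
Full Overdub: ends 3:25pm at or before Brass Block starts 7:10pm → clear.
Sectional Block: starts 5:40pm before Brass Block ends 8:15pm, and ends 9pm after Brass Block starts 7:10pm → overlap.
Full Rehearsal: starts 6:05pm before Brass Block ends 8:15pm, and ends 8pm after Brass Block starts 7:10pm → overlap.
Brass Block overlaps Sectional Block, Full Rehearsal.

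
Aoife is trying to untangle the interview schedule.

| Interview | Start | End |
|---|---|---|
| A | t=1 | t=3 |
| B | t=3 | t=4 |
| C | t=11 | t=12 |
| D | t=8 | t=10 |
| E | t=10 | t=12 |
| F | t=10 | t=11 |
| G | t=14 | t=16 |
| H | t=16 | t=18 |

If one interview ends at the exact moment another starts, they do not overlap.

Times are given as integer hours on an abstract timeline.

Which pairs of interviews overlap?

C & E, E & F

Two intervals overlap when each starts before the other ends.
Sorted by start: A, B, D, E, F, C, G, H.
B starts exactly when A ends (back-to-back, no overlap) — done with A.
D starts after B ends — done with B.
E starts exactly when D ends (back-to-back, no overlap) — done with D.
F starts before E ends → E and F overlap.
C starts before E ends → E and C overlap.
G starts after E ends — done with E.
C starts exactly when F ends (back-to-back, no overlap) — done with F.
G starts after C ends — done with C.
H starts exactly when G ends (back-to-back, no overlap).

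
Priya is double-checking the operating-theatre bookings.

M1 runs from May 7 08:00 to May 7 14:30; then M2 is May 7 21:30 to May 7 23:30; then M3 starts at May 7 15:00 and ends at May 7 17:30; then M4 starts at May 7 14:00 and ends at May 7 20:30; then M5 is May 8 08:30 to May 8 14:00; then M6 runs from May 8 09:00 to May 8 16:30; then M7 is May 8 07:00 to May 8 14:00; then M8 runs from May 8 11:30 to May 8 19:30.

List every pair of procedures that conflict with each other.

Sorted by start: M1, M4, M3, M2, M7, M5, M6, M8.
M4 starts before M1 ends → M1 and M4 overlap.
M3 starts after M1 ends, so M1 has no further overlaps.
M3 starts before M4 ends → M4 and M3 overlap.
M2 starts after M4 ends, so M4 has no further overlaps.
M2 starts after M3 ends, so M3 has no further overlaps.
M7 starts after M2 ends, so M2 has no further overlaps.
M5 starts before M7 ends → M7 and M5 overlap.
M6 starts before M7 ends → M7 and M6 overlap.
M8 starts before M7 ends → M7 and M8 overlap.
M6 starts before M5 ends → M5 and M6 overlap.
M8 starts before M5 ends → M5 and M8 overlap.
M8 starts before M6 ends → M6 and M8 overlap.

M1 & M4, M3 & M4, M5 & M6, M5 & M7, M5 & M8, M6 & M7, M6 & M8, M7 & M8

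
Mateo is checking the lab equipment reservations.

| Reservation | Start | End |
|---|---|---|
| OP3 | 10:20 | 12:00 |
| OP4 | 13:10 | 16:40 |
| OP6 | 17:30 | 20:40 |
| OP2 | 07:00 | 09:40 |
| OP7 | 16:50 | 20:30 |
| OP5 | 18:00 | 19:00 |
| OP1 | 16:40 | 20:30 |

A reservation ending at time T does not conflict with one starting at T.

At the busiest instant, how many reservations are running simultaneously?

Walk through starts and ends in time order (an end at T is processed before a start at T):
07:00 start OP2 → 1
09:40 end OP2 → 0
10:20 start OP3 → 1
12:00 end OP3 → 0
13:10 start OP4 → 1
16:40 end OP4 → 0
16:40 start OP1 → 1
16:50 start OP7 → 2
17:30 start OP6 → 3
18:00 start OP5 → 4
19:00 end OP5 → 3
20:30 end OP1 → 2
20:30 end OP7 → 1
20:40 end OP6 → 0
Peak is 4, at 18:00 (OP1, OP5, OP6, OP7).

4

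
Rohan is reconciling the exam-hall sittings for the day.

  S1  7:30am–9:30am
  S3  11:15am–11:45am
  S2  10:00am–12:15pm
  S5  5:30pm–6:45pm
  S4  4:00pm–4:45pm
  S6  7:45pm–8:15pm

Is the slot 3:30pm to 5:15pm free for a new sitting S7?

No — it overlaps S4

S1: ends 9:30am at or before S7 starts 3:30pm → clear.
S2: ends 12:15pm at or before S7 starts 3:30pm → clear.
S3: ends 11:45am at or before S7 starts 3:30pm → clear.
S4: starts 4:00pm before S7 ends 5:15pm, and ends 4:45pm after S7 starts 3:30pm → overlap.
S5: starts 5:30pm at or after S7 ends 5:15pm → clear.
S6: starts 7:45pm at or after S7 ends 5:15pm → clear.
S7 overlaps S4.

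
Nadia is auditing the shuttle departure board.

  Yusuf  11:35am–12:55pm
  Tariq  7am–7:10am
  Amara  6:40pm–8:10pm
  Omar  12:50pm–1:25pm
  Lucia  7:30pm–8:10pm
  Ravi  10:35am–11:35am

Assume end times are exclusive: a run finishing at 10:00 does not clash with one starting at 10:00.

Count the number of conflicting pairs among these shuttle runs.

2

Sorted by start: Tariq, Ravi, Yusuf, Omar, Amara, Lucia.
Ravi starts after Tariq ends; Tariq is clear from here.
Yusuf starts exactly when Ravi ends (back-to-back, no overlap); Ravi is clear from here.
Omar starts before Yusuf ends → Yusuf and Omar overlap.
Amara starts after Yusuf ends; Yusuf is clear from here.
Amara starts after Omar ends; Omar is clear from here.
Lucia starts before Amara ends → Amara and Lucia overlap.
Overlapping pairs: Amara & Lucia, Omar & Yusuf — 2 in total.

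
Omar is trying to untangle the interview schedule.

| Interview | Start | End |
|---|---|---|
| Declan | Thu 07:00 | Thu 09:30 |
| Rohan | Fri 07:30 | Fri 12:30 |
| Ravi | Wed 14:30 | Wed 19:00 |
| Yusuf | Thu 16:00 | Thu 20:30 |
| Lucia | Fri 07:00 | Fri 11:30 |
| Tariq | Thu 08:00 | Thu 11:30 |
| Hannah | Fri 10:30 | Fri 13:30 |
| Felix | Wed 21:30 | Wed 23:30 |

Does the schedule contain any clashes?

Check each pair: they overlap iff neither finishes before the other starts.
Sorted by start: Ravi, Felix, Declan, Tariq, Yusuf, Lucia, Rohan, Hannah.
Felix starts after Ravi ends — done with Ravi.
Declan starts after Felix ends — done with Felix.
Tariq starts before Declan ends → Declan and Tariq overlap.
That's a conflict, so the schedule is not conflict-free.

Yes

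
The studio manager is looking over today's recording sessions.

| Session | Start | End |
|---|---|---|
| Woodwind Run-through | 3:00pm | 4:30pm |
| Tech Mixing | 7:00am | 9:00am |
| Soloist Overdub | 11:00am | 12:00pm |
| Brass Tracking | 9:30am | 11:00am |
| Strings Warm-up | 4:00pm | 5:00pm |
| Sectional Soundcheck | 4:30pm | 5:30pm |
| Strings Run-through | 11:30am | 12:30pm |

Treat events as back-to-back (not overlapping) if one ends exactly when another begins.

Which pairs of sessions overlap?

Sectional Soundcheck & Strings Warm-up, Soloist Overdub & Strings Run-through, Strings Warm-up & Woodwind Run-through

Sorted by start: Tech Mixing, Brass Tracking, Soloist Overdub, Strings Run-through, Woodwind Run-through, Strings Warm-up, Sectional Soundcheck.
Brass Tracking starts after Tech Mixing ends — done with Tech Mixing.
Soloist Overdub starts exactly when Brass Tracking ends (back-to-back, no overlap) — done with Brass Tracking.
Strings Run-through starts before Soloist Overdub ends → Soloist Overdub and Strings Run-through overlap.
Woodwind Run-through starts after Soloist Overdub ends — done with Soloist Overdub.
Woodwind Run-through starts after Strings Run-through ends — done with Strings Run-through.
Strings Warm-up starts before Woodwind Run-through ends → Woodwind Run-through and Strings Warm-up overlap.
Sectional Soundcheck starts exactly when Woodwind Run-through ends (back-to-back, no overlap).
Sectional Soundcheck starts before Strings Warm-up ends → Strings Warm-up and Sectional Soundcheck overlap.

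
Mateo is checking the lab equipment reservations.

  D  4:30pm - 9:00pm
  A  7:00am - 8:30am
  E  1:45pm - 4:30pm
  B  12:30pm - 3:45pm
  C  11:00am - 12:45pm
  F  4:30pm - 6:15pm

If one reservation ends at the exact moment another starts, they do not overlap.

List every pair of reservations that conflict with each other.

Sorted by start: A, C, B, E, D, F.
C starts after A ends; A is clear from here.
B starts before C ends → C and B overlap.
E starts after C ends; C is clear from here.
E starts before B ends → B and E overlap.
D starts after B ends; B is clear from here.
D starts exactly when E ends (back-to-back, no overlap); E is clear from here.
F starts before D ends → D and F overlap.

B & C, B & E, D & F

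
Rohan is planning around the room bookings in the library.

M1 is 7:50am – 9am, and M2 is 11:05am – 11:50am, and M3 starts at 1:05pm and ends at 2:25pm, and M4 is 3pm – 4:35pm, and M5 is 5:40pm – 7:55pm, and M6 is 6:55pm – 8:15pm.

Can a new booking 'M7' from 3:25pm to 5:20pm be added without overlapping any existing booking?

M1: ends 9am at or before M7 starts 3:25pm → clear.
M2: ends 11:50am at or before M7 starts 3:25pm → clear.
M3: ends 2:25pm at or before M7 starts 3:25pm → clear.
M4: starts 3pm before M7 ends 5:20pm, and ends 4:35pm after M7 starts 3:25pm → overlap.
M5: starts 5:40pm at or after M7 ends 5:20pm → clear.
M6: starts 6:55pm at or after M7 ends 5:20pm → clear.
M7 overlaps M4.

No — it overlaps M4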